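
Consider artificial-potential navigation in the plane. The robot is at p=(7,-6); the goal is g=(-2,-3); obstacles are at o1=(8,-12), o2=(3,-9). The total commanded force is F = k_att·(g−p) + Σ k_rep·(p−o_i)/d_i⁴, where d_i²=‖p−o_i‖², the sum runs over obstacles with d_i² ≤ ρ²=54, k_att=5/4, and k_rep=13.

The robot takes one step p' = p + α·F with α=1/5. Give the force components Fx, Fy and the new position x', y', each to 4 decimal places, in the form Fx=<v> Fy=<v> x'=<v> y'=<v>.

F_att = 5/4·(g−p) = 5/4·(-9,3) = (-11.2500,3.7500)
o1: d²=37 ≤ ρ²=54; F_rep = 13·(-1,6)/37² = (-0.0095,0.0570)
o2: d²=25 ≤ ρ²=54; F_rep = 13·(4,3)/25² = (0.0832,0.0624)
F = F_att + ΣF_rep = (-11.1763,3.8694)
p' = p + 1/5·F = (4.7647,-5.2261)

Fx=-11.1763 Fy=3.8694 x'=4.7647 y'=-5.2261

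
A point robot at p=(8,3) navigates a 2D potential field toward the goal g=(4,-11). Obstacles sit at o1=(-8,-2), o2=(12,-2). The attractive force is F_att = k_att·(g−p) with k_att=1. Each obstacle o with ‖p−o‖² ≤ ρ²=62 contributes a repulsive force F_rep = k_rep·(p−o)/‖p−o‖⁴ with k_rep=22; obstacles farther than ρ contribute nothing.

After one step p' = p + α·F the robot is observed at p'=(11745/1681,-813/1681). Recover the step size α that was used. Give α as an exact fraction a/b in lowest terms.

F_att = 1·(g−p) = 1·(-4,-14) = (-4.0000,-14.0000)
o1: d²=281 > ρ²=62 → inactive
o2: d²=41 ≤ ρ²=62; F_rep = 22·(-4,5)/41² = (-0.0523,0.0654)
F = F_att + ΣF_rep = (-4.0523,-13.9346)
Δp = p'−p = (-1.0131,-3.4836); α = Δx/Fx = (-1703/1681) / (-6812/1681) = 1/4
check: Δy/Fy = (-5856/1681) / (-23424/1681) = 1/4 ✓

α = 1/4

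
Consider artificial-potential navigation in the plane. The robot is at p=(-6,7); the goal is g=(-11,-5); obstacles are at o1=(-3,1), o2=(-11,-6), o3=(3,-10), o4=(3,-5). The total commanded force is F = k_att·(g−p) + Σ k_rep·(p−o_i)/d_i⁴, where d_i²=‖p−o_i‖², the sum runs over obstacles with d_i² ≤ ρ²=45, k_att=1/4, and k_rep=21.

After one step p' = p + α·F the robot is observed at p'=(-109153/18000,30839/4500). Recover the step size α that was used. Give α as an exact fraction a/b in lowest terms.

F_att = 1/4·(g−p) = 1/4·(-5,-12) = (-1.2500,-3.0000)
o1: d²=45 ≤ ρ²=45; F_rep = 21·(-3,6)/45² = (-0.0311,0.0622)
o2: d²=194 > ρ²=45 → inactive
o3: d²=370 > ρ²=45 → inactive
o4: d²=225 > ρ²=45 → inactive
F = F_att + ΣF_rep = (-1.2811,-2.9378)
Δp = p'−p = (-0.0641,-0.1469); α = Δx/Fx = (-1153/18000) / (-1153/900) = 1/20
check: Δy/Fy = (-661/4500) / (-661/225) = 1/20 ✓

α = 1/20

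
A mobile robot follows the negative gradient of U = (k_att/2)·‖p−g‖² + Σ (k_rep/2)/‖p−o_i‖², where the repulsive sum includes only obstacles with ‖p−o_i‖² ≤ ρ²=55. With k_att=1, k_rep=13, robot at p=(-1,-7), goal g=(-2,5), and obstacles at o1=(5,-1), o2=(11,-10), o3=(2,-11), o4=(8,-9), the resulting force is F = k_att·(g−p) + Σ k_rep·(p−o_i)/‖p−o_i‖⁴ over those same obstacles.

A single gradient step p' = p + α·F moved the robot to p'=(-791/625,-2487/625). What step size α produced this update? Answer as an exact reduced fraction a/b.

α = 1/4

F_att = 1·(g−p) = 1·(-1,12) = (-1.0000,12.0000)
o1: d²=72 > ρ²=55 → inactive
o2: d²=153 > ρ²=55 → inactive
o3: d²=25 ≤ ρ²=55; F_rep = 13·(-3,4)/25² = (-0.0624,0.0832)
o4: d²=85 > ρ²=55 → inactive
F = F_att + ΣF_rep = (-1.0624,12.0832)
Δp = p'−p = (-0.2656,3.0208); α = Δx/Fx = (-166/625) / (-664/625) = 1/4
check: Δy/Fy = (1888/625) / (7552/625) = 1/4 ✓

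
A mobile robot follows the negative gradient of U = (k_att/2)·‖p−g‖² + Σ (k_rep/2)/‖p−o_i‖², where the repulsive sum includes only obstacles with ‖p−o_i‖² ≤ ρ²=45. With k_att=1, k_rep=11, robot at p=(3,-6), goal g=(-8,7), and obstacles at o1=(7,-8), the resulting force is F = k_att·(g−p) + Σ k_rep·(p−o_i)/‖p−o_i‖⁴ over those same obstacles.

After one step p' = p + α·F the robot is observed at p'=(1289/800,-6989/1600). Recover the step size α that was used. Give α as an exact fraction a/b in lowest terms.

F_att = 1·(g−p) = 1·(-11,13) = (-11.0000,13.0000)
o1: d²=20 ≤ ρ²=45; F_rep = 11·(-4,2)/20² = (-0.1100,0.0550)
F = F_att + ΣF_rep = (-11.1100,13.0550)
Δp = p'−p = (-1.3887,1.6319); α = Δx/Fx = (-1111/800) / (-1111/100) = 1/8
check: Δy/Fy = (2611/1600) / (2611/200) = 1/8 ✓

α = 1/8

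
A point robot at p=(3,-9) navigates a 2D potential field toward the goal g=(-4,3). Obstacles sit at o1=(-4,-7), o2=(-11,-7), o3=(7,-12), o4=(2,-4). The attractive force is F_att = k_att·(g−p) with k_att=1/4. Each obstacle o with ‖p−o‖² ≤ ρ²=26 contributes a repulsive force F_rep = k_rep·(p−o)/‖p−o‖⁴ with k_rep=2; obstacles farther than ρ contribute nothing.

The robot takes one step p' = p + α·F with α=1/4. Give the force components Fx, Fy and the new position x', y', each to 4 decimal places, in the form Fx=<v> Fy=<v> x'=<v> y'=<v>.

Fx=-1.7598 Fy=2.9948 x'=2.5600 y'=-8.2513

F_att = 1/4·(g−p) = 1/4·(-7,12) = (-1.7500,3.0000)
o1: d²=53 > ρ²=26 → inactive
o2: d²=200 > ρ²=26 → inactive
o3: d²=25 ≤ ρ²=26; F_rep = 2·(-4,3)/25² = (-0.0128,0.0096)
o4: d²=26 ≤ ρ²=26; F_rep = 2·(1,-5)/26² = (0.0030,-0.0148)
F = F_att + ΣF_rep = (-1.7598,2.9948)
p' = p + 1/4·F = (2.5600,-8.2513)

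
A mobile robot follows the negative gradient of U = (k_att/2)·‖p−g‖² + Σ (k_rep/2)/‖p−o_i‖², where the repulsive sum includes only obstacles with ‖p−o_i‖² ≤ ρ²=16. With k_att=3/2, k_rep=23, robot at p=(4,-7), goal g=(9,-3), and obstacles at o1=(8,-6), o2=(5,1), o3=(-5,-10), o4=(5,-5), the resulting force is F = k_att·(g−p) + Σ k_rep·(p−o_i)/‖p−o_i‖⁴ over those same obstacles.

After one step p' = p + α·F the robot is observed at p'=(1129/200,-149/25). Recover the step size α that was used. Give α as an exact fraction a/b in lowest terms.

α = 1/4

F_att = 3/2·(g−p) = 3/2·(5,4) = (7.5000,6.0000)
o1: d²=17 > ρ²=16 → inactive
o2: d²=65 > ρ²=16 → inactive
o3: d²=90 > ρ²=16 → inactive
o4: d²=5 ≤ ρ²=16; F_rep = 23·(-1,-2)/5² = (-0.9200,-1.8400)
F = F_att + ΣF_rep = (6.5800,4.1600)
Δp = p'−p = (1.6450,1.0400); α = Δx/Fx = (329/200) / (329/50) = 1/4
check: Δy/Fy = (26/25) / (104/25) = 1/4 ✓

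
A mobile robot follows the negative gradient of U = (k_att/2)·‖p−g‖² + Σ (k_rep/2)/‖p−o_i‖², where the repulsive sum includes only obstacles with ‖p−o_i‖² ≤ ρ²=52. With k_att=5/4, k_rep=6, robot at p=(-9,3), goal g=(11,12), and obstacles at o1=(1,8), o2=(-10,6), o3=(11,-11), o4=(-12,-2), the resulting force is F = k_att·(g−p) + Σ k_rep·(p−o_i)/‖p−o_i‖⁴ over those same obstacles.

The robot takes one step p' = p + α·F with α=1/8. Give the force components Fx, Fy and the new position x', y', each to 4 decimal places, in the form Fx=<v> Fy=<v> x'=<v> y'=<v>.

F_att = 5/4·(g−p) = 5/4·(20,9) = (25.0000,11.2500)
o1: d²=125 > ρ²=52 → inactive
o2: d²=10 ≤ ρ²=52; F_rep = 6·(1,-3)/10² = (0.0600,-0.1800)
o3: d²=596 > ρ²=52 → inactive
o4: d²=34 ≤ ρ²=52; F_rep = 6·(3,5)/34² = (0.0156,0.0260)
F = F_att + ΣF_rep = (25.0756,11.0960)
p' = p + 1/8·F = (-5.8656,4.3870)

Fx=25.0756 Fy=11.0960 x'=-5.8656 y'=4.3870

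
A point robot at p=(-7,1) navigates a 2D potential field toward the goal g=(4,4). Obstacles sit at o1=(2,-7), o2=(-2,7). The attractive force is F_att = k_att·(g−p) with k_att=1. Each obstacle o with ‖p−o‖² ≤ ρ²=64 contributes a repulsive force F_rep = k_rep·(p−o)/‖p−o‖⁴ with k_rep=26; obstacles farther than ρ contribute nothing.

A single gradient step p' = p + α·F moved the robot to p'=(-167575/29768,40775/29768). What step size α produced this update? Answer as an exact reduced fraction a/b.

α = 1/8

F_att = 1·(g−p) = 1·(11,3) = (11.0000,3.0000)
o1: d²=145 > ρ²=64 → inactive
o2: d²=61 ≤ ρ²=64; F_rep = 26·(-5,-6)/61² = (-0.0349,-0.0419)
F = F_att + ΣF_rep = (10.9651,2.9581)
Δp = p'−p = (1.3706,0.3698); α = Δx/Fx = (40801/29768) / (40801/3721) = 1/8
check: Δy/Fy = (11007/29768) / (11007/3721) = 1/8 ✓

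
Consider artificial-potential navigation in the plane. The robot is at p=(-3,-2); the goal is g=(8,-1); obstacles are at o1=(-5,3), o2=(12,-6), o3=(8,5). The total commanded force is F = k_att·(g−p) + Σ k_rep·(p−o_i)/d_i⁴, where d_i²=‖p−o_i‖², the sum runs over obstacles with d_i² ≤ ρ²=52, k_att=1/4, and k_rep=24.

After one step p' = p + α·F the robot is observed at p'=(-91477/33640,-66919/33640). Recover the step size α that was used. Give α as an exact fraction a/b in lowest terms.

F_att = 1/4·(g−p) = 1/4·(11,1) = (2.7500,0.2500)
o1: d²=29 ≤ ρ²=52; F_rep = 24·(2,-5)/29² = (0.0571,-0.1427)
o2: d²=241 > ρ²=52 → inactive
o3: d²=170 > ρ²=52 → inactive
F = F_att + ΣF_rep = (2.8071,0.1073)
Δp = p'−p = (0.2807,0.0107); α = Δx/Fx = (9443/33640) / (9443/3364) = 1/10
check: Δy/Fy = (361/33640) / (361/3364) = 1/10 ✓

α = 1/10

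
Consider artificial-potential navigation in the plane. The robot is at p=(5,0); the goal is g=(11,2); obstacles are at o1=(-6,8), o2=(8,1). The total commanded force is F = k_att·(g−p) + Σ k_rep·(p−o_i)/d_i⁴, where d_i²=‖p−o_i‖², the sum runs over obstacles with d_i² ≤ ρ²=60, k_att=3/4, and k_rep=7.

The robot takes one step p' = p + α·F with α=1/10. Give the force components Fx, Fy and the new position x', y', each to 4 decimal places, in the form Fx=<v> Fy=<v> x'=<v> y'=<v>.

Fx=4.2900 Fy=1.4300 x'=5.4290 y'=0.1430

F_att = 3/4·(g−p) = 3/4·(6,2) = (4.5000,1.5000)
o1: d²=185 > ρ²=60 → inactive
o2: d²=10 ≤ ρ²=60; F_rep = 7·(-3,-1)/10² = (-0.2100,-0.0700)
F = F_att + ΣF_rep = (4.2900,1.4300)
p' = p + 1/10·F = (5.4290,0.1430)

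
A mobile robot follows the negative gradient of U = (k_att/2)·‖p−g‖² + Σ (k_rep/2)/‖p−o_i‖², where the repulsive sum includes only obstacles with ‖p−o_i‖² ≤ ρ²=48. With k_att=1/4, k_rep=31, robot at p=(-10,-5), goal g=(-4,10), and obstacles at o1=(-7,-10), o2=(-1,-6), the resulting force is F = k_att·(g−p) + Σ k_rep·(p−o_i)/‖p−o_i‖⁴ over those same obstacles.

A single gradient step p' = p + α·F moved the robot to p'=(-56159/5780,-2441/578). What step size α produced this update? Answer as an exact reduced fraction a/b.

F_att = 1/4·(g−p) = 1/4·(6,15) = (1.5000,3.7500)
o1: d²=34 ≤ ρ²=48; F_rep = 31·(-3,5)/34² = (-0.0804,0.1341)
o2: d²=82 > ρ²=48 → inactive
F = F_att + ΣF_rep = (1.4196,3.8841)
Δp = p'−p = (0.2839,0.7768); α = Δx/Fx = (1641/5780) / (1641/1156) = 1/5
check: Δy/Fy = (449/578) / (2245/578) = 1/5 ✓

α = 1/5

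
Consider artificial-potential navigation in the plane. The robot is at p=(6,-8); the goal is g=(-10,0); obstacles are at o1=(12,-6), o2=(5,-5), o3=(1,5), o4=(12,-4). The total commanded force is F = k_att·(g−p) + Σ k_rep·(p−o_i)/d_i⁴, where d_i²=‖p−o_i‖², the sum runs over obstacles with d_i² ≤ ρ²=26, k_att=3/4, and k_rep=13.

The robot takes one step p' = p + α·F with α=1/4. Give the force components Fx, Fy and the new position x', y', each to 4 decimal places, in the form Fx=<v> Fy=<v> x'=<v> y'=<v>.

F_att = 3/4·(g−p) = 3/4·(-16,8) = (-12.0000,6.0000)
o1: d²=40 > ρ²=26 → inactive
o2: d²=10 ≤ ρ²=26; F_rep = 13·(1,-3)/10² = (0.1300,-0.3900)
o3: d²=194 > ρ²=26 → inactive
o4: d²=52 > ρ²=26 → inactive
F = F_att + ΣF_rep = (-11.8700,5.6100)
p' = p + 1/4·F = (3.0325,-6.5975)

Fx=-11.8700 Fy=5.6100 x'=3.0325 y'=-6.5975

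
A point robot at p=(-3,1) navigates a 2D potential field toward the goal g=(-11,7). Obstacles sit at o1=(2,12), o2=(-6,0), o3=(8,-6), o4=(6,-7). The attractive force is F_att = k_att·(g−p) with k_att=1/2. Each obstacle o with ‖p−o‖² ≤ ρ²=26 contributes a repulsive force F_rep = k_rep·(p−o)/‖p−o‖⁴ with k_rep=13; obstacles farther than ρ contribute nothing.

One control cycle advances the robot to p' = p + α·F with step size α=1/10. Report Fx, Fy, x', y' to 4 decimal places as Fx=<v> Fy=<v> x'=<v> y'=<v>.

F_att = 1/2·(g−p) = 1/2·(-8,6) = (-4.0000,3.0000)
o1: d²=146 > ρ²=26 → inactive
o2: d²=10 ≤ ρ²=26; F_rep = 13·(3,1)/10² = (0.3900,0.1300)
o3: d²=170 > ρ²=26 → inactive
o4: d²=145 > ρ²=26 → inactive
F = F_att + ΣF_rep = (-3.6100,3.1300)
p' = p + 1/10·F = (-3.3610,1.3130)

Fx=-3.6100 Fy=3.1300 x'=-3.3610 y'=1.3130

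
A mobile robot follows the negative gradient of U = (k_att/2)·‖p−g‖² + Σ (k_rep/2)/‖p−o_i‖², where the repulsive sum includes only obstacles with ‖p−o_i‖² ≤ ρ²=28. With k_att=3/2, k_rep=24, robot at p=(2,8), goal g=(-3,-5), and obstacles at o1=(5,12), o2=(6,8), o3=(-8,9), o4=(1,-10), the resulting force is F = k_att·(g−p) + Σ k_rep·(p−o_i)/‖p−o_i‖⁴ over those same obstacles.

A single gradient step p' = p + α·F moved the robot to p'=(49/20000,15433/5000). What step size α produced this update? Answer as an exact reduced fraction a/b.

F_att = 3/2·(g−p) = 3/2·(-5,-13) = (-7.5000,-19.5000)
o1: d²=25 ≤ ρ²=28; F_rep = 24·(-3,-4)/25² = (-0.1152,-0.1536)
o2: d²=16 ≤ ρ²=28; F_rep = 24·(-4,0)/16² = (-0.3750,0.0000)
o3: d²=101 > ρ²=28 → inactive
o4: d²=325 > ρ²=28 → inactive
F = F_att + ΣF_rep = (-7.9902,-19.6536)
Δp = p'−p = (-1.9975,-4.9134); α = Δx/Fx = (-39951/20000) / (-39951/5000) = 1/4
check: Δy/Fy = (-24567/5000) / (-24567/1250) = 1/4 ✓

α = 1/4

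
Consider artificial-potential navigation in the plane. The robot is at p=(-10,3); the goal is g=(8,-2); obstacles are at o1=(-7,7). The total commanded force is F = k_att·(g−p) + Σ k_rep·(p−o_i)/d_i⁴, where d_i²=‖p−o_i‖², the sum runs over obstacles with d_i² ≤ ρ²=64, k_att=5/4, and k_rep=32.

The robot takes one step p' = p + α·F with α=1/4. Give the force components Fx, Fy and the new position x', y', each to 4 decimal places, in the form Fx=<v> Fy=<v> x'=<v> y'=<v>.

F_att = 5/4·(g−p) = 5/4·(18,-5) = (22.5000,-6.2500)
o1: d²=25 ≤ ρ²=64; F_rep = 32·(-3,-4)/25² = (-0.1536,-0.2048)
F = F_att + ΣF_rep = (22.3464,-6.4548)
p' = p + 1/4·F = (-4.4134,1.3863)

Fx=22.3464 Fy=-6.4548 x'=-4.4134 y'=1.3863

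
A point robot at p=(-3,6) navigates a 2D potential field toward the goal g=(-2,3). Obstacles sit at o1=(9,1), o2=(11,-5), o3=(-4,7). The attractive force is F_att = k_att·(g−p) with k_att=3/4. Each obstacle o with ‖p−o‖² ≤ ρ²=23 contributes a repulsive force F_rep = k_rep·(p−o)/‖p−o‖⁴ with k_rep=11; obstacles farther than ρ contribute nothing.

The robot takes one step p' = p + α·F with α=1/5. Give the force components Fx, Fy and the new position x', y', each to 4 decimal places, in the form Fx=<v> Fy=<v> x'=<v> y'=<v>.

F_att = 3/4·(g−p) = 3/4·(1,-3) = (0.7500,-2.2500)
o1: d²=169 > ρ²=23 → inactive
o2: d²=317 > ρ²=23 → inactive
o3: d²=2 ≤ ρ²=23; F_rep = 11·(1,-1)/2² = (2.7500,-2.7500)
F = F_att + ΣF_rep = (3.5000,-5.0000)
p' = p + 1/5·F = (-2.3000,5.0000)

Fx=3.5000 Fy=-5.0000 x'=-2.3000 y'=5.0000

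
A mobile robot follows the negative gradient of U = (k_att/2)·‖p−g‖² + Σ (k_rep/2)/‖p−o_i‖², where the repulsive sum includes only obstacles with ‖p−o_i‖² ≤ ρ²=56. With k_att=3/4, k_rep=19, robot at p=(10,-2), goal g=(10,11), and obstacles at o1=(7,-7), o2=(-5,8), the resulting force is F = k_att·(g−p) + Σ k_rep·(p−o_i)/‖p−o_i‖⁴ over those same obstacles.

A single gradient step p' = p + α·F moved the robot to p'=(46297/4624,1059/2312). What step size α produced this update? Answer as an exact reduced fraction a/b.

α = 1/4

F_att = 3/4·(g−p) = 3/4·(0,13) = (0.0000,9.7500)
o1: d²=34 ≤ ρ²=56; F_rep = 19·(3,5)/34² = (0.0493,0.0822)
o2: d²=325 > ρ²=56 → inactive
F = F_att + ΣF_rep = (0.0493,9.8322)
Δp = p'−p = (0.0123,2.4580); α = Δx/Fx = (57/4624) / (57/1156) = 1/4
check: Δy/Fy = (5683/2312) / (5683/578) = 1/4 ✓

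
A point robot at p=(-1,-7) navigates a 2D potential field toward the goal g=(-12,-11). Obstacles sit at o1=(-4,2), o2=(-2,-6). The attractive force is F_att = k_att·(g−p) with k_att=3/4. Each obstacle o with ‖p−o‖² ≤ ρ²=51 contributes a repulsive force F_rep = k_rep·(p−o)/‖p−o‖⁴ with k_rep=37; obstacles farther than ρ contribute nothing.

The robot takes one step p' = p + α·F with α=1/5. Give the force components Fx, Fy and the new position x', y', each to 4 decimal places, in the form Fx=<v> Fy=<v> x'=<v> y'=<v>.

F_att = 3/4·(g−p) = 3/4·(-11,-4) = (-8.2500,-3.0000)
o1: d²=90 > ρ²=51 → inactive
o2: d²=2 ≤ ρ²=51; F_rep = 37·(1,-1)/2² = (9.2500,-9.2500)
F = F_att + ΣF_rep = (1.0000,-12.2500)
p' = p + 1/5·F = (-0.8000,-9.4500)

Fx=1.0000 Fy=-12.2500 x'=-0.8000 y'=-9.4500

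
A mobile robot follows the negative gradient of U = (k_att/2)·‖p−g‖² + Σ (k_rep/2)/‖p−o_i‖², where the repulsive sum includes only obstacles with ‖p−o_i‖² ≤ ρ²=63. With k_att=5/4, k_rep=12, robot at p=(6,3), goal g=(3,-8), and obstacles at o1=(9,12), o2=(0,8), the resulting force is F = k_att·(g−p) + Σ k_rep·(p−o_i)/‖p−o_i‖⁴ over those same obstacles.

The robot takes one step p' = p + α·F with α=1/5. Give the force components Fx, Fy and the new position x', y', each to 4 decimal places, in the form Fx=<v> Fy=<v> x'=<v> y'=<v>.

F_att = 5/4·(g−p) = 5/4·(-3,-11) = (-3.7500,-13.7500)
o1: d²=90 > ρ²=63 → inactive
o2: d²=61 ≤ ρ²=63; F_rep = 12·(6,-5)/61² = (0.0193,-0.0161)
F = F_att + ΣF_rep = (-3.7307,-13.7661)
p' = p + 1/5·F = (5.2539,0.2468)

Fx=-3.7307 Fy=-13.7661 x'=5.2539 y'=0.2468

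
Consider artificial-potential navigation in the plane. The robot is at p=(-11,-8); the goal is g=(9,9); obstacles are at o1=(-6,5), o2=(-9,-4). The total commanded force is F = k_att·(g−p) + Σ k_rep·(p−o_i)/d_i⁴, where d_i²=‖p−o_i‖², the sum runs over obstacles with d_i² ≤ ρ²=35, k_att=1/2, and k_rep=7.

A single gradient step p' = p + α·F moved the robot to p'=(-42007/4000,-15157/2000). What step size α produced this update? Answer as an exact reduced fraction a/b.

F_att = 1/2·(g−p) = 1/2·(20,17) = (10.0000,8.5000)
o1: d²=194 > ρ²=35 → inactive
o2: d²=20 ≤ ρ²=35; F_rep = 7·(-2,-4)/20² = (-0.0350,-0.0700)
F = F_att + ΣF_rep = (9.9650,8.4300)
Δp = p'−p = (0.4983,0.4215); α = Δx/Fx = (1993/4000) / (1993/200) = 1/20
check: Δy/Fy = (843/2000) / (843/100) = 1/20 ✓

α = 1/20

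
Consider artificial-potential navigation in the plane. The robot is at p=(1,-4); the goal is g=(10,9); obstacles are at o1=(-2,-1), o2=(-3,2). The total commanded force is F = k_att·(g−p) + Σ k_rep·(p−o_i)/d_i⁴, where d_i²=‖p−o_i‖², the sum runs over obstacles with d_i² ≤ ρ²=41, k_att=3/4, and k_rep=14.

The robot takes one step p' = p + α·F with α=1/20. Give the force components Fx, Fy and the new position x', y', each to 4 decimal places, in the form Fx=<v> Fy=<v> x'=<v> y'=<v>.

Fx=6.8796 Fy=9.6204 x'=1.3440 y'=-3.5190

F_att = 3/4·(g−p) = 3/4·(9,13) = (6.7500,9.7500)
o1: d²=18 ≤ ρ²=41; F_rep = 14·(3,-3)/18² = (0.1296,-0.1296)
o2: d²=52 > ρ²=41 → inactive
F = F_att + ΣF_rep = (6.8796,9.6204)
p' = p + 1/20·F = (1.3440,-3.5190)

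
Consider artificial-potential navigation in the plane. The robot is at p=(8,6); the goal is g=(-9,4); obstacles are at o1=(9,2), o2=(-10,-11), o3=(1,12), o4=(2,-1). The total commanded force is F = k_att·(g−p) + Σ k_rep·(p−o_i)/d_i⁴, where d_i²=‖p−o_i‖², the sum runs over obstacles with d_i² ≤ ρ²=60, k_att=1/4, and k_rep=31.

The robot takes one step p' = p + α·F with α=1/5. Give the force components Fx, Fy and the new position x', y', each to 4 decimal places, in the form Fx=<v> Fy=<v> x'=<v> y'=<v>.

F_att = 1/4·(g−p) = 1/4·(-17,-2) = (-4.2500,-0.5000)
o1: d²=17 ≤ ρ²=60; F_rep = 31·(-1,4)/17² = (-0.1073,0.4291)
o2: d²=613 > ρ²=60 → inactive
o3: d²=85 > ρ²=60 → inactive
o4: d²=85 > ρ²=60 → inactive
F = F_att + ΣF_rep = (-4.3573,-0.0709)
p' = p + 1/5·F = (7.1285,5.9858)

Fx=-4.3573 Fy=-0.0709 x'=7.1285 y'=5.9858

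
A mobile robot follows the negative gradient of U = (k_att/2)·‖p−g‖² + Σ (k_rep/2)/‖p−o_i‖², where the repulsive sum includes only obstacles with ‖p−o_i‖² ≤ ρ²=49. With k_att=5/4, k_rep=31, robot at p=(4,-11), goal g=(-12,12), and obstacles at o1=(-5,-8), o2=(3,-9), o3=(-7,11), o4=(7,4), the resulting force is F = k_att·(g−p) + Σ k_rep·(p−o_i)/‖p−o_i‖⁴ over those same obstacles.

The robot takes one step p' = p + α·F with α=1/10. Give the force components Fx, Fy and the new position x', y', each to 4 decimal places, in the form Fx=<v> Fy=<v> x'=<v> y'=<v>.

F_att = 5/4·(g−p) = 5/4·(-16,23) = (-20.0000,28.7500)
o1: d²=90 > ρ²=49 → inactive
o2: d²=5 ≤ ρ²=49; F_rep = 31·(1,-2)/5² = (1.2400,-2.4800)
o3: d²=605 > ρ²=49 → inactive
o4: d²=234 > ρ²=49 → inactive
F = F_att + ΣF_rep = (-18.7600,26.2700)
p' = p + 1/10·F = (2.1240,-8.3730)

Fx=-18.7600 Fy=26.2700 x'=2.1240 y'=-8.3730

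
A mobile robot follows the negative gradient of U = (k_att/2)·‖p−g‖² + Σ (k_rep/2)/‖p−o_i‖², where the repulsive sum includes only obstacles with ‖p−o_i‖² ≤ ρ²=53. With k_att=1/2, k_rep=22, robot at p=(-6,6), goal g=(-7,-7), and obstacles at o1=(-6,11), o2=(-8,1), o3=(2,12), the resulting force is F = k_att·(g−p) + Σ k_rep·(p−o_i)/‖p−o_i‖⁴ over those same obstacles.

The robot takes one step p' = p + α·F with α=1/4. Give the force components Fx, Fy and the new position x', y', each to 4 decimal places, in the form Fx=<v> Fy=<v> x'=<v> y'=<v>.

F_att = 1/2·(g−p) = 1/2·(-1,-13) = (-0.5000,-6.5000)
o1: d²=25 ≤ ρ²=53; F_rep = 22·(0,-5)/25² = (0.0000,-0.1760)
o2: d²=29 ≤ ρ²=53; F_rep = 22·(2,5)/29² = (0.0523,0.1308)
o3: d²=100 > ρ²=53 → inactive
F = F_att + ΣF_rep = (-0.4477,-6.5452)
p' = p + 1/4·F = (-6.1119,4.3637)

Fx=-0.4477 Fy=-6.5452 x'=-6.1119 y'=4.3637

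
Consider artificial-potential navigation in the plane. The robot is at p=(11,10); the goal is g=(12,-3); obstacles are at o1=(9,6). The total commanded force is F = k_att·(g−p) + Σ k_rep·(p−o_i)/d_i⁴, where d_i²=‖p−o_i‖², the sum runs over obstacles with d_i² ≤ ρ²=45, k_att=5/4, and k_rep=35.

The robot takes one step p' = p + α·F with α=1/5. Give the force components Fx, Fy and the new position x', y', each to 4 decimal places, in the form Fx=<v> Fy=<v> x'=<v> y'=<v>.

F_att = 5/4·(g−p) = 5/4·(1,-13) = (1.2500,-16.2500)
o1: d²=20 ≤ ρ²=45; F_rep = 35·(2,4)/20² = (0.1750,0.3500)
F = F_att + ΣF_rep = (1.4250,-15.9000)
p' = p + 1/5·F = (11.2850,6.8200)

Fx=1.4250 Fy=-15.9000 x'=11.2850 y'=6.8200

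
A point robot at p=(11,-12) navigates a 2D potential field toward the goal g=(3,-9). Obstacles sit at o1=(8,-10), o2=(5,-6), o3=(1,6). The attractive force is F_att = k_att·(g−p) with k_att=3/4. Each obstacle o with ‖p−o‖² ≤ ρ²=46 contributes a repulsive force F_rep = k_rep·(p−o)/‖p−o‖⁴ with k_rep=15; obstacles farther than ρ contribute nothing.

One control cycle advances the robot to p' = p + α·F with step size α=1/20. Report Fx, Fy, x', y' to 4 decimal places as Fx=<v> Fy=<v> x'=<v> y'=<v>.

F_att = 3/4·(g−p) = 3/4·(-8,3) = (-6.0000,2.2500)
o1: d²=13 ≤ ρ²=46; F_rep = 15·(3,-2)/13² = (0.2663,-0.1775)
o2: d²=72 > ρ²=46 → inactive
o3: d²=424 > ρ²=46 → inactive
F = F_att + ΣF_rep = (-5.7337,2.0725)
p' = p + 1/20·F = (10.7133,-11.8964)

Fx=-5.7337 Fy=2.0725 x'=10.7133 y'=-11.8964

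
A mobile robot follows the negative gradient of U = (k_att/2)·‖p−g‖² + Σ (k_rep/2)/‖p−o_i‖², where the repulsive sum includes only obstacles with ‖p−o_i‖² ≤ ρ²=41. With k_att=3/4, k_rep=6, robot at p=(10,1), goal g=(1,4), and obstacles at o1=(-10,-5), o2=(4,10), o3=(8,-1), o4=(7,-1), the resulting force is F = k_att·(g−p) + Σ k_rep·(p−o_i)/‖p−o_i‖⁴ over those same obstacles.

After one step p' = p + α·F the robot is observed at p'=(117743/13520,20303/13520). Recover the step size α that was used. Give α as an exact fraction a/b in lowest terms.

α = 1/5

F_att = 3/4·(g−p) = 3/4·(-9,3) = (-6.7500,2.2500)
o1: d²=436 > ρ²=41 → inactive
o2: d²=117 > ρ²=41 → inactive
o3: d²=8 ≤ ρ²=41; F_rep = 6·(2,2)/8² = (0.1875,0.1875)
o4: d²=13 ≤ ρ²=41; F_rep = 6·(3,2)/13² = (0.1065,0.0710)
F = F_att + ΣF_rep = (-6.4560,2.5085)
Δp = p'−p = (-1.2912,0.5017); α = Δx/Fx = (-17457/13520) / (-17457/2704) = 1/5
check: Δy/Fy = (6783/13520) / (6783/2704) = 1/5 ✓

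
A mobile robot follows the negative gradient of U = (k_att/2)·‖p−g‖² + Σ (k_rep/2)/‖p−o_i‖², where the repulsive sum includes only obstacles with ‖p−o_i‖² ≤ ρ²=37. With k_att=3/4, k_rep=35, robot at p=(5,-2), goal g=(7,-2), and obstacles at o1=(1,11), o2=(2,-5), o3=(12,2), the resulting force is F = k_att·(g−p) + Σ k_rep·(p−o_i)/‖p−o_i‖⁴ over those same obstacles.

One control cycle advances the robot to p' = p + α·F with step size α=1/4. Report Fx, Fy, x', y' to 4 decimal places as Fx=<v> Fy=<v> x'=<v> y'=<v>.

F_att = 3/4·(g−p) = 3/4·(2,0) = (1.5000,0.0000)
o1: d²=185 > ρ²=37 → inactive
o2: d²=18 ≤ ρ²=37; F_rep = 35·(3,3)/18² = (0.3241,0.3241)
o3: d²=65 > ρ²=37 → inactive
F = F_att + ΣF_rep = (1.8241,0.3241)
p' = p + 1/4·F = (5.4560,-1.9190)

Fx=1.8241 Fy=0.3241 x'=5.4560 y'=-1.9190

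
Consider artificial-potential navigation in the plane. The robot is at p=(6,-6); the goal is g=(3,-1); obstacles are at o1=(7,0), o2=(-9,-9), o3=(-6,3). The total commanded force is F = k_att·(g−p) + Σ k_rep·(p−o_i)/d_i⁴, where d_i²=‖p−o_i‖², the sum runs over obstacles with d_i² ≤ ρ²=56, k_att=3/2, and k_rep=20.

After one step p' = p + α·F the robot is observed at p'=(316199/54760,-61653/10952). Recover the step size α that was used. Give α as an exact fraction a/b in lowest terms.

α = 1/20

F_att = 3/2·(g−p) = 3/2·(-3,5) = (-4.5000,7.5000)
o1: d²=37 ≤ ρ²=56; F_rep = 20·(-1,-6)/37² = (-0.0146,-0.0877)
o2: d²=234 > ρ²=56 → inactive
o3: d²=225 > ρ²=56 → inactive
F = F_att + ΣF_rep = (-4.5146,7.4123)
Δp = p'−p = (-0.2257,0.3706); α = Δx/Fx = (-12361/54760) / (-12361/2738) = 1/20
check: Δy/Fy = (4059/10952) / (20295/2738) = 1/20 ✓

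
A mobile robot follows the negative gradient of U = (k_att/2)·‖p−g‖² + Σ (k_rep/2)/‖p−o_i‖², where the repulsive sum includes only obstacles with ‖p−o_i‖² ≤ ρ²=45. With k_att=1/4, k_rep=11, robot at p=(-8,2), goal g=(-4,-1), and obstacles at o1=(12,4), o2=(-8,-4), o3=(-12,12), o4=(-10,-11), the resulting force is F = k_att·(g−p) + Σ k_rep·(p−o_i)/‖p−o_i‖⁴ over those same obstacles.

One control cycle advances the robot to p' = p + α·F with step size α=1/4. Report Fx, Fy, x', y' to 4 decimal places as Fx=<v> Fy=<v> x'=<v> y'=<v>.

F_att = 1/4·(g−p) = 1/4·(4,-3) = (1.0000,-0.7500)
o1: d²=404 > ρ²=45 → inactive
o2: d²=36 ≤ ρ²=45; F_rep = 11·(0,6)/36² = (0.0000,0.0509)
o3: d²=116 > ρ²=45 → inactive
o4: d²=173 > ρ²=45 → inactive
F = F_att + ΣF_rep = (1.0000,-0.6991)
p' = p + 1/4·F = (-7.7500,1.8252)

Fx=1.0000 Fy=-0.6991 x'=-7.7500 y'=1.8252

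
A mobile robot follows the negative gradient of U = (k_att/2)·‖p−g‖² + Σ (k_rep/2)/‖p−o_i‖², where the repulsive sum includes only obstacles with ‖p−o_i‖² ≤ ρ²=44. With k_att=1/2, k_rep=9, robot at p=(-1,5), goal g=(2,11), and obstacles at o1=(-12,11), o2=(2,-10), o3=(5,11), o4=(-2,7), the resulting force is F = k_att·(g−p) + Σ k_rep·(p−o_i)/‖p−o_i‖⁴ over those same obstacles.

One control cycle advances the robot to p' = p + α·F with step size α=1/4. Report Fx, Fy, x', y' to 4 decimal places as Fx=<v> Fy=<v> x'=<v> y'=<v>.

F_att = 1/2·(g−p) = 1/2·(3,6) = (1.5000,3.0000)
o1: d²=157 > ρ²=44 → inactive
o2: d²=234 > ρ²=44 → inactive
o3: d²=72 > ρ²=44 → inactive
o4: d²=5 ≤ ρ²=44; F_rep = 9·(1,-2)/5² = (0.3600,-0.7200)
F = F_att + ΣF_rep = (1.8600,2.2800)
p' = p + 1/4·F = (-0.5350,5.5700)

Fx=1.8600 Fy=2.2800 x'=-0.5350 y'=5.5700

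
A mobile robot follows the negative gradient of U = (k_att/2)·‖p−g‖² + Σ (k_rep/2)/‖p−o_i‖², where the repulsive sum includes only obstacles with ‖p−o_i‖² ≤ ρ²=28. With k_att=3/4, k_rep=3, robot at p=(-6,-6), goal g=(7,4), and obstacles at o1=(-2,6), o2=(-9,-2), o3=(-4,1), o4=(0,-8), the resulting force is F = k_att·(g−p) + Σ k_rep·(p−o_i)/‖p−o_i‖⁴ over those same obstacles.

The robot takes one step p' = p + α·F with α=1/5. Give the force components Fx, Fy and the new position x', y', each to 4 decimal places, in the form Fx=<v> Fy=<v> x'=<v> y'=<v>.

F_att = 3/4·(g−p) = 3/4·(13,10) = (9.7500,7.5000)
o1: d²=160 > ρ²=28 → inactive
o2: d²=25 ≤ ρ²=28; F_rep = 3·(3,-4)/25² = (0.0144,-0.0192)
o3: d²=53 > ρ²=28 → inactive
o4: d²=40 > ρ²=28 → inactive
F = F_att + ΣF_rep = (9.7644,7.4808)
p' = p + 1/5·F = (-4.0471,-4.5038)

Fx=9.7644 Fy=7.4808 x'=-4.0471 y'=-4.5038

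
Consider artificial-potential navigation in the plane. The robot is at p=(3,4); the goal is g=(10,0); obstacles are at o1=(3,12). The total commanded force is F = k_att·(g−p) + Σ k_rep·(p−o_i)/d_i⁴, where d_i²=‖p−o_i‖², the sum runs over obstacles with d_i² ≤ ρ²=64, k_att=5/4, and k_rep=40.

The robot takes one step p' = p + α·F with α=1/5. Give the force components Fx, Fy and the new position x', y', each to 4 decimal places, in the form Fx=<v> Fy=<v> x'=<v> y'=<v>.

Fx=8.7500 Fy=-5.0781 x'=4.7500 y'=2.9844

F_att = 5/4·(g−p) = 5/4·(7,-4) = (8.7500,-5.0000)
o1: d²=64 ≤ ρ²=64; F_rep = 40·(0,-8)/64² = (0.0000,-0.0781)
F = F_att + ΣF_rep = (8.7500,-5.0781)
p' = p + 1/5·F = (4.7500,2.9844)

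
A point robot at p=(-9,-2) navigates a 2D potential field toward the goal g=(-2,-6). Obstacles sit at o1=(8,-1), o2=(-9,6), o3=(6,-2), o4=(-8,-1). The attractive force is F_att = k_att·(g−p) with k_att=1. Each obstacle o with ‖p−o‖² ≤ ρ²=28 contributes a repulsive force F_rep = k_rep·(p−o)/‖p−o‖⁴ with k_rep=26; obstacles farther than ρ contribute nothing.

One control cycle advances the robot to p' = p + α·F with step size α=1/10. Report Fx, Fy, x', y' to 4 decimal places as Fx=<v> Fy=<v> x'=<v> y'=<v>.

F_att = 1·(g−p) = 1·(7,-4) = (7.0000,-4.0000)
o1: d²=290 > ρ²=28 → inactive
o2: d²=64 > ρ²=28 → inactive
o3: d²=225 > ρ²=28 → inactive
o4: d²=2 ≤ ρ²=28; F_rep = 26·(-1,-1)/2² = (-6.5000,-6.5000)
F = F_att + ΣF_rep = (0.5000,-10.5000)
p' = p + 1/10·F = (-8.9500,-3.0500)

Fx=0.5000 Fy=-10.5000 x'=-8.9500 y'=-3.0500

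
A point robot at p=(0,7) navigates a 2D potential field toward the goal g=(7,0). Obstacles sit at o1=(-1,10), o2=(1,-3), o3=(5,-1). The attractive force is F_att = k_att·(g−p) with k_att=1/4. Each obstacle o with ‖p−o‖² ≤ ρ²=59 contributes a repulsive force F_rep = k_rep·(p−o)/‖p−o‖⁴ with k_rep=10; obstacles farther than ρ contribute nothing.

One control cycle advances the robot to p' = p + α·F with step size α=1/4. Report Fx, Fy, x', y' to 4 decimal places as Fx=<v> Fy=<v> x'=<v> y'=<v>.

F_att = 1/4·(g−p) = 1/4·(7,-7) = (1.7500,-1.7500)
o1: d²=10 ≤ ρ²=59; F_rep = 10·(1,-3)/10² = (0.1000,-0.3000)
o2: d²=101 > ρ²=59 → inactive
o3: d²=89 > ρ²=59 → inactive
F = F_att + ΣF_rep = (1.8500,-2.0500)
p' = p + 1/4·F = (0.4625,6.4875)

Fx=1.8500 Fy=-2.0500 x'=0.4625 y'=6.4875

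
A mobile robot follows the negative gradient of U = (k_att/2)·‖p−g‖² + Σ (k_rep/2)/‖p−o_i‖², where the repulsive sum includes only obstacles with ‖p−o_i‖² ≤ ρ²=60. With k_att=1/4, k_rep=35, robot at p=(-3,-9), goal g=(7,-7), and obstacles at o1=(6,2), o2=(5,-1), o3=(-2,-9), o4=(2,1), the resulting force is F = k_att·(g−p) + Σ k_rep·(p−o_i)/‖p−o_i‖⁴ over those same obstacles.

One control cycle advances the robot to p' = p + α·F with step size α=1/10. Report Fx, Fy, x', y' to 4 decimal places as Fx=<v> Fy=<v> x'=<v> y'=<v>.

Fx=-32.5000 Fy=0.5000 x'=-6.2500 y'=-8.9500

F_att = 1/4·(g−p) = 1/4·(10,2) = (2.5000,0.5000)
o1: d²=202 > ρ²=60 → inactive
o2: d²=128 > ρ²=60 → inactive
o3: d²=1 ≤ ρ²=60; F_rep = 35·(-1,0)/1² = (-35.0000,0.0000)
o4: d²=125 > ρ²=60 → inactive
F = F_att + ΣF_rep = (-32.5000,0.5000)
p' = p + 1/10·F = (-6.2500,-8.9500)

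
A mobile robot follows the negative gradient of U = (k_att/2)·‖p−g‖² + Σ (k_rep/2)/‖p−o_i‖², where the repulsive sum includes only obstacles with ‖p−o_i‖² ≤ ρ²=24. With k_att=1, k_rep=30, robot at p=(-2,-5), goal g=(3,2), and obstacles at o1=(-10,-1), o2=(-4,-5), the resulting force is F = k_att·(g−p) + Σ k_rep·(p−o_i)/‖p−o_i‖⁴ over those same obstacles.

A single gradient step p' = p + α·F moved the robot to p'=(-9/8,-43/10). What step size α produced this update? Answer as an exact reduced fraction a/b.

α = 1/10

F_att = 1·(g−p) = 1·(5,7) = (5.0000,7.0000)
o1: d²=80 > ρ²=24 → inactive
o2: d²=4 ≤ ρ²=24; F_rep = 30·(2,0)/4² = (3.7500,0.0000)
F = F_att + ΣF_rep = (8.7500,7.0000)
Δp = p'−p = (0.8750,0.7000); α = Δx/Fx = (7/8) / (35/4) = 1/10
check: Δy/Fy = (7/10) / (7) = 1/10 ✓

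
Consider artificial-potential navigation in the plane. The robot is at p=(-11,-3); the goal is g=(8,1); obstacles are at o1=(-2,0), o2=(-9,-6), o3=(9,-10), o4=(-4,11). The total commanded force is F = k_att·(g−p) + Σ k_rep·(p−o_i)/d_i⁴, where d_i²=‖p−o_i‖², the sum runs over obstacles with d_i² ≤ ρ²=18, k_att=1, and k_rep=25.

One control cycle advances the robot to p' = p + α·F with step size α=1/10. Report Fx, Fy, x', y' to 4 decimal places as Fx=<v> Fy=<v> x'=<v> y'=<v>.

F_att = 1·(g−p) = 1·(19,4) = (19.0000,4.0000)
o1: d²=90 > ρ²=18 → inactive
o2: d²=13 ≤ ρ²=18; F_rep = 25·(-2,3)/13² = (-0.2959,0.4438)
o3: d²=449 > ρ²=18 → inactive
o4: d²=245 > ρ²=18 → inactive
F = F_att + ΣF_rep = (18.7041,4.4438)
p' = p + 1/10·F = (-9.1296,-2.5556)

Fx=18.7041 Fy=4.4438 x'=-9.1296 y'=-2.5556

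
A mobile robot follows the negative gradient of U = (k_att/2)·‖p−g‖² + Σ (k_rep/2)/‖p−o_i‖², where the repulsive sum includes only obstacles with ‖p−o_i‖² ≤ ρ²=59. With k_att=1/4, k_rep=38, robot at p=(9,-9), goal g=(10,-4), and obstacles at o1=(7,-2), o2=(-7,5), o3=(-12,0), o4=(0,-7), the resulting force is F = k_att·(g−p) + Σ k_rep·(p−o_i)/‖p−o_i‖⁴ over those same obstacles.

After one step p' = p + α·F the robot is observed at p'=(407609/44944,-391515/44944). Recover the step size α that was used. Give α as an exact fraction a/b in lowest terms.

α = 1/4

F_att = 1/4·(g−p) = 1/4·(1,5) = (0.2500,1.2500)
o1: d²=53 ≤ ρ²=59; F_rep = 38·(2,-7)/53² = (0.0271,-0.0947)
o2: d²=452 > ρ²=59 → inactive
o3: d²=522 > ρ²=59 → inactive
o4: d²=85 > ρ²=59 → inactive
F = F_att + ΣF_rep = (0.2771,1.1553)
Δp = p'−p = (0.0693,0.2888); α = Δx/Fx = (3113/44944) / (3113/11236) = 1/4
check: Δy/Fy = (12981/44944) / (12981/11236) = 1/4 ✓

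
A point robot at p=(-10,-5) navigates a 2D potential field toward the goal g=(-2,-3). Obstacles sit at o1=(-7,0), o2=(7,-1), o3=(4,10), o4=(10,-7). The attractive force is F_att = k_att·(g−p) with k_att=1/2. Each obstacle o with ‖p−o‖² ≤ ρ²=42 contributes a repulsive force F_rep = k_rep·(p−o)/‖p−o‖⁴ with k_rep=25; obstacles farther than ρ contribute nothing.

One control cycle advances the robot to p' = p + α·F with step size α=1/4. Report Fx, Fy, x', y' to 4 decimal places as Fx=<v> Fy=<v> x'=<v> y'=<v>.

Fx=3.9351 Fy=0.8919 x'=-9.0162 y'=-4.7770

F_att = 1/2·(g−p) = 1/2·(8,2) = (4.0000,1.0000)
o1: d²=34 ≤ ρ²=42; F_rep = 25·(-3,-5)/34² = (-0.0649,-0.1081)
o2: d²=305 > ρ²=42 → inactive
o3: d²=421 > ρ²=42 → inactive
o4: d²=404 > ρ²=42 → inactive
F = F_att + ΣF_rep = (3.9351,0.8919)
p' = p + 1/4·F = (-9.0162,-4.7770)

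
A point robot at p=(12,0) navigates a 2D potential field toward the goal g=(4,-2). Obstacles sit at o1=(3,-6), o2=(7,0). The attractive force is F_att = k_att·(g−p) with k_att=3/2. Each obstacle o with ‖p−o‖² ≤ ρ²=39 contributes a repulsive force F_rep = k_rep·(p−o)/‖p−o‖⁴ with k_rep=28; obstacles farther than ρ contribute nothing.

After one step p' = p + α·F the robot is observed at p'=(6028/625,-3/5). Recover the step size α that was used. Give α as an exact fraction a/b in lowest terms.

F_att = 3/2·(g−p) = 3/2·(-8,-2) = (-12.0000,-3.0000)
o1: d²=117 > ρ²=39 → inactive
o2: d²=25 ≤ ρ²=39; F_rep = 28·(5,0)/25² = (0.2240,0.0000)
F = F_att + ΣF_rep = (-11.7760,-3.0000)
Δp = p'−p = (-2.3552,-0.6000); α = Δx/Fx = (-1472/625) / (-1472/125) = 1/5
check: Δy/Fy = (-3/5) / (-3) = 1/5 ✓

α = 1/5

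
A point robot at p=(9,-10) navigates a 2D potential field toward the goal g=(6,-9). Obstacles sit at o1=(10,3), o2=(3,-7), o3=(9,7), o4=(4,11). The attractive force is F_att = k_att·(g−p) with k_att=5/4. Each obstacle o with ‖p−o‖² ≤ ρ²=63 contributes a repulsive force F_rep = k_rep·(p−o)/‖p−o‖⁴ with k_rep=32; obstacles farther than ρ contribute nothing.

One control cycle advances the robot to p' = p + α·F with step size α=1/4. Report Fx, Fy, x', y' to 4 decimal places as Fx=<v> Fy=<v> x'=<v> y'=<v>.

Fx=-3.6552 Fy=1.2026 x'=8.0862 y'=-9.6994

F_att = 5/4·(g−p) = 5/4·(-3,1) = (-3.7500,1.2500)
o1: d²=170 > ρ²=63 → inactive
o2: d²=45 ≤ ρ²=63; F_rep = 32·(6,-3)/45² = (0.0948,-0.0474)
o3: d²=289 > ρ²=63 → inactive
o4: d²=466 > ρ²=63 → inactive
F = F_att + ΣF_rep = (-3.6552,1.2026)
p' = p + 1/4·F = (8.0862,-9.6994)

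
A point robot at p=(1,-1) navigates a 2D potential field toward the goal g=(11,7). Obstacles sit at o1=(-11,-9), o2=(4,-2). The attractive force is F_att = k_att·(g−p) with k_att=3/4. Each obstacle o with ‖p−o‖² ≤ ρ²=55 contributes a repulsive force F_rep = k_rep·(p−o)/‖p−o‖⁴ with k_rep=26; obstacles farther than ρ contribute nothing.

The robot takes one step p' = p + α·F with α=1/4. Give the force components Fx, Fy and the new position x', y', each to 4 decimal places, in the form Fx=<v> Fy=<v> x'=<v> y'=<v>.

F_att = 3/4·(g−p) = 3/4·(10,8) = (7.5000,6.0000)
o1: d²=208 > ρ²=55 → inactive
o2: d²=10 ≤ ρ²=55; F_rep = 26·(-3,1)/10² = (-0.7800,0.2600)
F = F_att + ΣF_rep = (6.7200,6.2600)
p' = p + 1/4·F = (2.6800,0.5650)

Fx=6.7200 Fy=6.2600 x'=2.6800 y'=0.5650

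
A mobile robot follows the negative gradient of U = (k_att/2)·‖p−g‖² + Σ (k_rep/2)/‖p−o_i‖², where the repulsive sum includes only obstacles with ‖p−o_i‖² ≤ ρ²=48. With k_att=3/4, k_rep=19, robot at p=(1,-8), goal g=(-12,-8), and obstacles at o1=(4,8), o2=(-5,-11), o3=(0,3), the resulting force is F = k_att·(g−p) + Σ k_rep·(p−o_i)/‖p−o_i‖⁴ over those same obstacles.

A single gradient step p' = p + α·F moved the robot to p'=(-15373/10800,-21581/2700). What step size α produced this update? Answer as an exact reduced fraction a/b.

F_att = 3/4·(g−p) = 3/4·(-13,0) = (-9.7500,0.0000)
o1: d²=265 > ρ²=48 → inactive
o2: d²=45 ≤ ρ²=48; F_rep = 19·(6,3)/45² = (0.0563,0.0281)
o3: d²=122 > ρ²=48 → inactive
F = F_att + ΣF_rep = (-9.6937,0.0281)
Δp = p'−p = (-2.4234,0.0070); α = Δx/Fx = (-26173/10800) / (-26173/2700) = 1/4
check: Δy/Fy = (19/2700) / (19/675) = 1/4 ✓

α = 1/4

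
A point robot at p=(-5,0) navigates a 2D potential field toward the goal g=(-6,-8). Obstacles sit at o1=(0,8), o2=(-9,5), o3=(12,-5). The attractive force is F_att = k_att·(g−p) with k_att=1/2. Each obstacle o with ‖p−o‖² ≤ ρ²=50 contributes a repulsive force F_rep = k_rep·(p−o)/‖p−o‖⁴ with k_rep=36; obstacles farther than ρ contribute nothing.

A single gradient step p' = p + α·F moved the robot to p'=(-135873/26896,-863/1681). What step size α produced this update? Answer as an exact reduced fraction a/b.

α = 1/8

F_att = 1/2·(g−p) = 1/2·(-1,-8) = (-0.5000,-4.0000)
o1: d²=89 > ρ²=50 → inactive
o2: d²=41 ≤ ρ²=50; F_rep = 36·(4,-5)/41² = (0.0857,-0.1071)
o3: d²=314 > ρ²=50 → inactive
F = F_att + ΣF_rep = (-0.4143,-4.1071)
Δp = p'−p = (-0.0518,-0.5134); α = Δx/Fx = (-1393/26896) / (-1393/3362) = 1/8
check: Δy/Fy = (-863/1681) / (-6904/1681) = 1/8 ✓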